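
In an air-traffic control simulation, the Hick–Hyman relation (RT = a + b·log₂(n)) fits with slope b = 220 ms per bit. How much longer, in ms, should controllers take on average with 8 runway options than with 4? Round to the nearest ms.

220 ms

Only the slope matters, since a is common to both: ΔRT = b·log₂(n₂/n₁).
log₂(8) − log₂(4) = log₂(8/4) = log₂(2) = 1.
ΔRT = 220 × 1.0000 = 220.000 ms.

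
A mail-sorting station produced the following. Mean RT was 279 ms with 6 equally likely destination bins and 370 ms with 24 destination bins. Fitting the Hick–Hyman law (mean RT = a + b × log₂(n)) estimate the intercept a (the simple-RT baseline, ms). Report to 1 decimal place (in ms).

Slope: b = (370 − 279) / (log₂ 24 − log₂ 6) = 91/2.0000 = 45.500 ms/bit.
Intercept: a = 279 − 45.500·log₂(6) = 161.384 ms.

161.4 ms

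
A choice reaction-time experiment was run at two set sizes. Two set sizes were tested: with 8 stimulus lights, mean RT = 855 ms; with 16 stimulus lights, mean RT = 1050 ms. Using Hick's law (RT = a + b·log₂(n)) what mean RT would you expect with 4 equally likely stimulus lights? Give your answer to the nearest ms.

Fit slope and intercept:
  b = (1050 − 855) / (log₂ 16 − log₂ 8) = 195 / (4 − 3) = 195 ms/bit
  a = 855 − 195 × 3 = 270 ms
Then RT(4) = 270 + 195 × log₂ 4 = 270 + 195 × 2 ≈ 660.000 ms.

660 ms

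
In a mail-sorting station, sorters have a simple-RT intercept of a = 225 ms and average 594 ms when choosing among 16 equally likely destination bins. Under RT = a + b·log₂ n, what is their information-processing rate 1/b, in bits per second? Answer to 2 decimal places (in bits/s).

Choice component = 594 − 225 = 369 ms over log₂(16) = 4 bits.
b = 369 / 4 = 92.250 ms/bit, so 1/b = 10.840 bits/s.

10.84 bits/s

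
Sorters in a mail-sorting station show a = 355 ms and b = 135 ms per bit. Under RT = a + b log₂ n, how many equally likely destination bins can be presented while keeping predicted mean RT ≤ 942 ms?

20

Information budget: (942 − 355)/135 = 4.3481 bits, so n ≤ 2^4.3481 = 20.367 → at most 20.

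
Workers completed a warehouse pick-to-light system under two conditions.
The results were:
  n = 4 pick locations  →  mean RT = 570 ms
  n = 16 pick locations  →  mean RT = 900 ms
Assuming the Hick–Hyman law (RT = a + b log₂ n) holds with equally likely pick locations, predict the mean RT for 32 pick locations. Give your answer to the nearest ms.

With log₂ n on the abscissa the relation is linear; from the two conditions:
  b = (900 − 570) / (log₂ 16 − log₂ 4) = 330 / (4 − 2) = 165 ms/bit
  a = 570 − 165 × 2 = 240 ms
Then RT(32) = 240 + 165 × log₂ 32 = 240 + 165 × 5 ≈ 1065.000 ms.

1065 ms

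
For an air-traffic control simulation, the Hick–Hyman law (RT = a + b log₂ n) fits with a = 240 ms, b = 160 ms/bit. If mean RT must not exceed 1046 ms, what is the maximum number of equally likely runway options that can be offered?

32

Information budget: (1046 − 240)/160 = 5.0375 bits, so n ≤ 2^5.0375 = 32.843 → at most 32.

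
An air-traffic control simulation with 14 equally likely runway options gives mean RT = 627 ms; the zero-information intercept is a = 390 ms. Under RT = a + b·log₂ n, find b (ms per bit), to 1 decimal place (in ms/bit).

log₂(14) = 3.8074 bits.
b = (RT − a)/log₂ n = (627 − 390) / 3.8074 = 62.248 ms/bit.

62.2 ms/bit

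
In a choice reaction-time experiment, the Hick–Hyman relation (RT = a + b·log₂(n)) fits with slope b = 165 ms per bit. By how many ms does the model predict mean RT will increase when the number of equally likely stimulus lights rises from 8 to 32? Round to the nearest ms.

The intercept a cancels: ΔRT = b·(log₂ n₂ − log₂ n₁) = b·log₂(n₂/n₁).
log₂(32) − log₂(8) = log₂(32/8) = log₂(4) = 2.
ΔRT = 165 × 2.0000 = 330.000 ms.

330 ms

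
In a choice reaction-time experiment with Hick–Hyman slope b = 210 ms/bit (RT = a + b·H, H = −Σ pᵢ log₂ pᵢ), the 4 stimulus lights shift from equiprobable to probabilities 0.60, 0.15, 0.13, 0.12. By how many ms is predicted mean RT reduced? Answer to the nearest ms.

Equiprobable entropy H₀ = log₂ 4 = 2.0000 bits.
Skewed entropy H = −Σ pᵢ log₂ pᵢ = 1.6024 bits.
ΔRT = b·(H₀ − H) = 210 × 0.3976 = 83.49 ms.

83 ms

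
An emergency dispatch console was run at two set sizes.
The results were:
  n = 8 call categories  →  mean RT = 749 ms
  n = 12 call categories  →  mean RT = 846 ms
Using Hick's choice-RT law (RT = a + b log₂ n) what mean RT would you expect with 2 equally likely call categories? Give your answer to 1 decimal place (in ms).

Solve the two-equation system in a and b:
  b = (846 − 749) / (log₂ 12 − log₂ 8) = 97 / (3.5850 − 3) = 165.823 ms/bit
  a = 749 − 165.823 × 3 = 251.532 ms
Then RT(2) = 251.532 + 165.823 × log₂ 2 = 251.532 + 165.823 × 1 ≈ 417.355 ms.

417.4 ms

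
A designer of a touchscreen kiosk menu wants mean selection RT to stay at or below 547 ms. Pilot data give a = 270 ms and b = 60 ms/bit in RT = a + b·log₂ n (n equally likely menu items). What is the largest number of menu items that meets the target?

Set 270 + 60·log₂ n ≤ 547 → log₂ n ≤ (547 − 270)/60 = 4.6167.
So n ≤ 2^4.6167 = 24.533; the largest integer n is 24.

24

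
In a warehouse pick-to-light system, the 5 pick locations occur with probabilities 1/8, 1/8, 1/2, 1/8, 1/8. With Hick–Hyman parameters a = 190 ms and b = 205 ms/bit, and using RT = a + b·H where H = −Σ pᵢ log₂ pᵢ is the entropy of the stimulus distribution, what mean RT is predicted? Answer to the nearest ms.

H = −Σ pᵢ log₂ pᵢ = 0.125·3 + 0.125·3 + 0.5·1 + 0.125·3 + 0.125·3 = 2.000 bits.
RT = 190 + 205 × 2.000 = 600.00 ms.

600 ms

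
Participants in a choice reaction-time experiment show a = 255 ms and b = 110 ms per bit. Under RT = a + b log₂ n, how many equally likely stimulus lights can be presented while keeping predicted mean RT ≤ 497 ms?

Set 255 + 110·log₂ n ≤ 497 → log₂ n ≤ (497 − 255)/110 = 2.2000.
So n ≤ 2^2.2000 = 4.595; the largest integer n is 4.

4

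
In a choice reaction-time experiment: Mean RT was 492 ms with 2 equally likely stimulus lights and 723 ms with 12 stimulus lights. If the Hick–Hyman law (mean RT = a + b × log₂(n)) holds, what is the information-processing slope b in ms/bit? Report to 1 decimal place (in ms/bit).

89.4 ms/bit

b = (RT₂ − RT₁)/(log₂ n₂ − log₂ n₁) = (723 − 492)/(3.5850 − 1) = 89.363 ms/bit.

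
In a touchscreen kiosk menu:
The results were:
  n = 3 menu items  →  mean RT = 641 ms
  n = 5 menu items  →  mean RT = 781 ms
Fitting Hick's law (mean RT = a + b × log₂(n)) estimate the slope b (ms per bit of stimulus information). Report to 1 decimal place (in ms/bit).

b = (RT₂ − RT₁)/(log₂ n₂ − log₂ n₁) = (781 − 641)/(2.3219 − 1.5850) = 189.968 ms/bit.

190.0 ms/bit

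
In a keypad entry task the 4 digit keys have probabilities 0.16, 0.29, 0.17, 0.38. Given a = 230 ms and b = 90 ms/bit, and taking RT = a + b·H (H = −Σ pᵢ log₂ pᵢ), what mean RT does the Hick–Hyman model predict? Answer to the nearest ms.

402 ms

Entropy contributions −pᵢ log₂ pᵢ: 0.4230, 0.5179, 0.4346, 0.5305; sum H = 1.9060 bits.
RT = a + bH = 230 + 90·1.9060 = 401.54 ms.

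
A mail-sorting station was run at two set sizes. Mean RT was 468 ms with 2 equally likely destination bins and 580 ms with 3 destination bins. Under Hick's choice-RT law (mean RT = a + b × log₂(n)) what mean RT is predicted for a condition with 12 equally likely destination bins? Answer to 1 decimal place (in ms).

Fit slope and intercept:
  b = (580 − 468) / (log₂ 3 − log₂ 2) = 112 / (1.5850 − 1) = 191.465 ms/bit
  a = 468 − 191.465 × 1 = 276.535 ms
Then RT(12) = 276.535 + 191.465 × log₂ 12 = 276.535 + 191.465 × 3.5850 ≈ 962.931 ms.

962.9 ms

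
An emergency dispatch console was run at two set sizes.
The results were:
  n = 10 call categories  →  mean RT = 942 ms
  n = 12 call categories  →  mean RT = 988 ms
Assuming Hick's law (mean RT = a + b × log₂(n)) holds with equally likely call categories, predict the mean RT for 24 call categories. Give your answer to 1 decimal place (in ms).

Solve the two-equation system in a and b:
  b = (988 − 942) / (log₂ 12 − log₂ 10) = 46 / (3.5850 − 3.3219) = 174.882 ms/bit
  a = 942 − 174.882 × 3.3219 = 361.054 ms
Then RT(24) = 361.054 + 174.882 × log₂ 24 = 361.054 + 174.882 × 4.5850 ≈ 1162.882 ms.

1162.9 ms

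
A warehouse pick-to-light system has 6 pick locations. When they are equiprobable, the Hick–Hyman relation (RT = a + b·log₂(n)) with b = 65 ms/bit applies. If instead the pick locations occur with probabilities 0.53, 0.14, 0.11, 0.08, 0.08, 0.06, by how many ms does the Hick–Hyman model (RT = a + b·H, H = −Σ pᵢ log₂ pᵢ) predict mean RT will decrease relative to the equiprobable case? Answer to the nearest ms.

The RT saving is b·ΔH. Equiprobable H₀ = log₂(6) = 2.5850 bits; with the given probabilities H = 2.0594 bits.
b·(H₀ − H) = 65 × (2.5850 − 2.0594) = 34.16 ms.

34 ms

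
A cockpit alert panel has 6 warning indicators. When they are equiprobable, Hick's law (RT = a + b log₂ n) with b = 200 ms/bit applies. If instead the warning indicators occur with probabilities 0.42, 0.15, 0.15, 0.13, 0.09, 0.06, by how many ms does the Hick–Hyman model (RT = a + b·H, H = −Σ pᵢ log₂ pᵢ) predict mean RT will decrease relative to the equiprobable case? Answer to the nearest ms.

60 ms

The RT saving is b·ΔH. Equiprobable H₀ = log₂(6) = 2.5850 bits; with the given probabilities H = 2.2856 bits.
b·(H₀ − H) = 200 × (2.5850 − 2.2856) = 59.88 ms.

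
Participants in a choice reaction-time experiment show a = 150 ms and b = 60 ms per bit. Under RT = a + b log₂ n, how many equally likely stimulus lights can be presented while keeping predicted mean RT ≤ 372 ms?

12

Information budget: (372 − 150)/60 = 3.7000 bits, so n ≤ 2^3.7000 = 12.996 → at most 12.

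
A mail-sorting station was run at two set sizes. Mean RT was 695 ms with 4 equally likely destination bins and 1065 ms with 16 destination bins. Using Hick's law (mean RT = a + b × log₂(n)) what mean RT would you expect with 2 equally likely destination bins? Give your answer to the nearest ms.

With log₂ n on the abscissa the relation is linear; from the two conditions:
  b = (1065 − 695) / (log₂ 16 − log₂ 4) = 370 / (4 − 2) = 185 ms/bit
  a = 695 − 185 × 2 = 325 ms
Then RT(2) = 325 + 185 × log₂ 2 = 325 + 185 × 1 ≈ 510.000 ms.

510 ms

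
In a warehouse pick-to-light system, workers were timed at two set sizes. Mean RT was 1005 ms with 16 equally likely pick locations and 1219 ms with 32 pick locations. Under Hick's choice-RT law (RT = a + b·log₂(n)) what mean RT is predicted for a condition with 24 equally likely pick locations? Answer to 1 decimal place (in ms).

Fit slope and intercept:
  b = (1219 − 1005) / (log₂ 32 − log₂ 16) = 214 / (5 − 4) = 214.000 ms/bit
  a = 1005 − 214.000 × 4 = 149.000 ms
Then RT(24) = 149.000 + 214.000 × log₂ 24 = 149.000 + 214.000 × 4.5850 ≈ 1130.182 ms.

1130.2 ms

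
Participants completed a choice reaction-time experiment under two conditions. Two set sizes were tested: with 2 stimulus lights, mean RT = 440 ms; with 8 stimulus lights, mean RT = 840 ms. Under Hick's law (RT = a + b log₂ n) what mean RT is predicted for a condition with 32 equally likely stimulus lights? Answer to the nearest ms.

Fit slope and intercept:
  b = (840 − 440) / (log₂ 8 − log₂ 2) = 400 / (3 − 1) = 200 ms/bit
  a = 440 − 200 × 1 = 240 ms
Then RT(32) = 240 + 200 × log₂ 32 = 240 + 200 × 5 ≈ 1240.000 ms.

1240 ms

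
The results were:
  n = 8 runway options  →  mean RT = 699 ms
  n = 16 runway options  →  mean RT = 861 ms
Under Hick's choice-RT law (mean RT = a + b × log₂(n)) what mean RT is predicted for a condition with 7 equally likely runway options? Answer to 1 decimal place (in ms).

With log₂ n on the abscissa the relation is linear; from the two conditions:
  b = (861 − 699) / (log₂ 16 − log₂ 8) = 162 / (4 − 3) = 162.000 ms/bit
  a = 699 − 162.000 × 3 = 213.000 ms
Then RT(7) = 213.000 + 162.000 × log₂ 7 = 213.000 + 162.000 × 2.8074 ≈ 667.791 ms.

667.8 ms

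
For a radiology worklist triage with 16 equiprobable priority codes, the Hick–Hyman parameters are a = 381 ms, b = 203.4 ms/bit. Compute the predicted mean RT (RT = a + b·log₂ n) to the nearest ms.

log₂(16) = 4 bits, so RT = 381 + 203.4 × 4 ≈ 1194.600 ms.

1195 ms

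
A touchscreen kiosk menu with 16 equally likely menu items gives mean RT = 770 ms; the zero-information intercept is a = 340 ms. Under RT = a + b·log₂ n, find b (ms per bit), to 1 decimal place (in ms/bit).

107.5 ms/bit

log₂(16) = 4 bits.
b = (RT − a)/log₂ n = (770 − 340) / 4 = 107.500 ms/bit.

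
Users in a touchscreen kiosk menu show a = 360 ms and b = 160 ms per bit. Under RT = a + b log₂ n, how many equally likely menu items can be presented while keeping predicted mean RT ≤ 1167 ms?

Information budget: (1167 − 360)/160 = 5.0438 bits, so n ≤ 2^5.0438 = 32.985 → at most 32.

32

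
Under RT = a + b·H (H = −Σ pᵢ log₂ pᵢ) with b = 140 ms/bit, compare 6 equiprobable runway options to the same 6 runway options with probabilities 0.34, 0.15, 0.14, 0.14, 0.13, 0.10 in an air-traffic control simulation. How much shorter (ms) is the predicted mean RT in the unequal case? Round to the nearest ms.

Equiprobable entropy H₀ = log₂ 6 = 2.5850 bits.
Skewed entropy H = −Σ pᵢ log₂ pᵢ = 2.4488 bits.
ΔRT = b·(H₀ − H) = 140 × 0.1362 = 19.07 ms.

19 ms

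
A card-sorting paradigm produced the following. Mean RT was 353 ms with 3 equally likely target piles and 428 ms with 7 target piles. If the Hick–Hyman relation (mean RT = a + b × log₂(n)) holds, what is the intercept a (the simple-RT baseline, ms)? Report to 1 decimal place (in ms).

The slope on a log₂ axis is (428 − 353) / (2.8074 − 1.5850) = 61.355 ms/bit.
Intercept: a = 353 − 61.355·log₂(3) = 255.754 ms.

255.8 ms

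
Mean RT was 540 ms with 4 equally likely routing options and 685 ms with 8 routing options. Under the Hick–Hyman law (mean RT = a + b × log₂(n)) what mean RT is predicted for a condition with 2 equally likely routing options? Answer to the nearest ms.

With log₂ n on the abscissa the relation is linear; from the two conditions:
  b = (685 − 540) / (log₂ 8 − log₂ 4) = 145 / (3 − 2) = 145 ms/bit
  a = 540 − 145 × 2 = 250 ms
Then RT(2) = 250 + 145 × log₂ 2 = 250 + 145 × 1 ≈ 395.000 ms.

395 ms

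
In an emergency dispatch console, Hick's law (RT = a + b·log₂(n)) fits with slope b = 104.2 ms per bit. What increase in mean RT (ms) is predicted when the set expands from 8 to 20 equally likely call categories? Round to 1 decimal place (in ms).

137.7 ms

Only the slope matters, since a is common to both: ΔRT = b·log₂(n₂/n₁).
log₂(20) − log₂(8) = 4.3219 − 3 = 1.3219.
ΔRT = 104.2 × 1.3219 = 137.745 ms.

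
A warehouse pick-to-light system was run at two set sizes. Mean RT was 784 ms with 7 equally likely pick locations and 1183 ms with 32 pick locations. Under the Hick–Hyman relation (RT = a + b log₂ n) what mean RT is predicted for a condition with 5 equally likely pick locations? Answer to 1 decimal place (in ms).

695.7 ms

With log₂ n on the abscissa the relation is linear; from the two conditions:
  b = (1183 − 784) / (log₂ 32 − log₂ 7) = 399 / (5 − 2.8074) = 181.972 ms/bit
  a = 784 − 181.972 × 2.8074 = 273.140 ms
Then RT(5) = 273.140 + 181.972 × log₂ 5 = 273.140 + 181.972 × 2.3219 ≈ 695.666 ms.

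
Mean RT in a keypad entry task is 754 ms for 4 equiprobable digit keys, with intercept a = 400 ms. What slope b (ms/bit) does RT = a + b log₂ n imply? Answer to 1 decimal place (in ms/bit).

177.0 ms/bit

log₂(4) = 2 bits.
b = (RT − a)/log₂ n = (754 − 400) / 2 = 177.000 ms/bit.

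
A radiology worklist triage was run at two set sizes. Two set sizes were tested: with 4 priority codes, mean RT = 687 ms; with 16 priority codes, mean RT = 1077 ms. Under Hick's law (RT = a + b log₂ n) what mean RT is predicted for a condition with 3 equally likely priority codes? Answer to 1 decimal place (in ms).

Solve the two-equation system in a and b:
  b = (1077 − 687) / (log₂ 16 − log₂ 4) = 390 / (4 − 2) = 195.000 ms/bit
  a = 687 − 195.000 × 2 = 297.000 ms
Then RT(3) = 297.000 + 195.000 × log₂ 3 = 297.000 + 195.000 × 1.5850 ≈ 606.068 ms.

606.1 ms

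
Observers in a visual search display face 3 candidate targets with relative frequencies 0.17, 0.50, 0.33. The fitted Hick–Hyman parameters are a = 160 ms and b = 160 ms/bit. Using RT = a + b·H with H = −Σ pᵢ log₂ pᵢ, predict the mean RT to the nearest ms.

Entropy contributions −pᵢ log₂ pᵢ: 0.4346, 0.5000, 0.5278; sum H = 1.4624 bits.
RT = a + bH = 160 + 160·1.4624 = 393.99 ms.

394 ms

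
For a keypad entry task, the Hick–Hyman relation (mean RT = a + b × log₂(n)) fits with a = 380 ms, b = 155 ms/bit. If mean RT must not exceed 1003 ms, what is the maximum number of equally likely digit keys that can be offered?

Set 380 + 155·log₂ n ≤ 1003 → log₂ n ≤ (1003 − 380)/155 = 4.0194.
So n ≤ 2^4.0194 = 16.216; the largest integer n is 16.

16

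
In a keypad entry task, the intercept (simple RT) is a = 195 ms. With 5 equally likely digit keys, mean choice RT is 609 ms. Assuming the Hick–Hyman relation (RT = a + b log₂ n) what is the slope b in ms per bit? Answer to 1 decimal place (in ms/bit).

5 alternatives carry log₂ 5 = 2.3219 bits; the choice cost is 609 − 195 = 414 ms, so b = 414/2.3219 = 178.300 ms/bit.

178.3 ms/bit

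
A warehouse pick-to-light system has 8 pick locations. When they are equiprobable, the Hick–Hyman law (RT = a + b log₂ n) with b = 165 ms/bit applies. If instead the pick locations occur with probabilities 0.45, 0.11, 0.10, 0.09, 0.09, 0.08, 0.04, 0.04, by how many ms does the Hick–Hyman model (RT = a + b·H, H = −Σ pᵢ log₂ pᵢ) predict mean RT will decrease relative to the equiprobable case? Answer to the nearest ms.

The RT saving is b·ΔH. Equiprobable H₀ = log₂(8) = 3.0000 bits; with the given probabilities H = 2.4892 bits.
b·(H₀ − H) = 165 × (3.0000 − 2.4892) = 84.28 ms.

84 ms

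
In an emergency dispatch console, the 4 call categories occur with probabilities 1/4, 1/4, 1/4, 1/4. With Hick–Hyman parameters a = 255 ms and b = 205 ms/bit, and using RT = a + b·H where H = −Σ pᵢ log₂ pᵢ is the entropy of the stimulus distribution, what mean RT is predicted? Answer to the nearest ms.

Each term −pᵢ log₂ pᵢ: 0.25·2 + 0.25·2 + 0.25·2 + 0.25·2; summed, H = 2.000 bits.
Mean RT = a + bH = 255 + 205·2.000 = 665.00 ms.

665 ms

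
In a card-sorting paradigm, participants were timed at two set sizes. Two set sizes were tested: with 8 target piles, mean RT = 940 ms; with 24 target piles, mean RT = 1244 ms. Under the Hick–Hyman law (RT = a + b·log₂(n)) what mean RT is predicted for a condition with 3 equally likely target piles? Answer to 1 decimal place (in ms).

668.6 ms

With log₂ n on the abscissa the relation is linear; from the two conditions:
  b = (1244 − 940) / (log₂ 24 − log₂ 8) = 304 / (4.5850 − 3) = 191.803 ms/bit
  a = 940 − 191.803 × 3 = 364.592 ms
Then RT(3) = 364.592 + 191.803 × log₂ 3 = 364.592 + 191.803 × 1.5850 ≈ 668.592 ms.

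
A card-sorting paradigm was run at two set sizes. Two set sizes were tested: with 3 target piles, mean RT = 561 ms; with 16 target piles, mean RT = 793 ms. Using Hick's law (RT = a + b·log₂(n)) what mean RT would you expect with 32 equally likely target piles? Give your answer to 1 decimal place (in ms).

RT is linear in log₂ n, so two points fix the line:
  b = (793 − 561) / (log₂ 16 − log₂ 3) = 232 / (4 − 1.5850) = 96.065 ms/bit
  a = 561 − 96.065 × 1.5850 = 408.741 ms
Then RT(32) = 408.741 + 96.065 × log₂ 32 = 408.741 + 96.065 × 5 ≈ 889.065 ms.

889.1 ms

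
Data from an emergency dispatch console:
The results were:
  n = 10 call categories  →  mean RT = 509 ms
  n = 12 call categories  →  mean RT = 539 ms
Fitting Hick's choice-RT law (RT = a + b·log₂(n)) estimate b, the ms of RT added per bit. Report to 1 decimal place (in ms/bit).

The slope on a log₂ axis is (539 − 509) / (3.5850 − 3.3219) = 114.054 ms/bit.

114.1 ms/bit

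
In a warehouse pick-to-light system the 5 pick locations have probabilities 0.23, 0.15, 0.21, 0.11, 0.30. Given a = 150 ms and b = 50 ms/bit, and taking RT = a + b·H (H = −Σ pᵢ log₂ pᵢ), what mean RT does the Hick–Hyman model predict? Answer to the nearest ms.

Entropy contributions −pᵢ log₂ pᵢ: 0.4877, 0.4105, 0.4728, 0.3503, 0.5211; sum H = 2.2424 bits.
RT = a + bH = 150 + 50·2.2424 = 262.12 ms.

262 ms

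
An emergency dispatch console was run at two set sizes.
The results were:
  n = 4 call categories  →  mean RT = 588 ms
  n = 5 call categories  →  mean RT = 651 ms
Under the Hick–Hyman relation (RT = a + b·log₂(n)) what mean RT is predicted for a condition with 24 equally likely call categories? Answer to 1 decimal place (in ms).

With log₂ n on the abscissa the relation is linear; from the two conditions:
  b = (651 − 588) / (log₂ 5 − log₂ 4) = 63 / (2.3219 − 2) = 195.696 ms/bit
  a = 588 − 195.696 × 2 = 196.608 ms
Then RT(24) = 196.608 + 195.696 × log₂ 24 = 196.608 + 195.696 × 4.5850 ≈ 1093.866 ms.

1093.9 ms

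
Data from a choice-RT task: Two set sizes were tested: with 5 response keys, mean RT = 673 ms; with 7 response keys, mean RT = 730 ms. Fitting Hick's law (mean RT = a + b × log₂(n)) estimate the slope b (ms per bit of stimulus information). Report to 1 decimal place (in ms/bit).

117.4 ms/bit

Slope: b = (730 − 673) / (log₂ 7 − log₂ 5) = 57/0.4854 = 117.422 ms/bit.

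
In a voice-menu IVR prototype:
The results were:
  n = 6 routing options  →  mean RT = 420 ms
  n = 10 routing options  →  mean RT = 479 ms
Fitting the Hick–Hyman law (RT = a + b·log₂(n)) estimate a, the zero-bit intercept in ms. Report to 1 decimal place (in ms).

213.1 ms

The slope on a log₂ axis is (479 − 420) / (3.3219 − 2.5850) = 80.058 ms/bit.
Intercept: a = 420 − 80.058·log₂(6) = 213.053 ms.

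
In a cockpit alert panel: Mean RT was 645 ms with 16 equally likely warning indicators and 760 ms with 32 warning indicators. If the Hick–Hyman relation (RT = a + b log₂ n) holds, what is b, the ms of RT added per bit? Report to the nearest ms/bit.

115 ms/bit

b = (RT₂ − RT₁)/(log₂ n₂ − log₂ n₁) = (760 − 645)/(5 − 4) = 115 ms/bit.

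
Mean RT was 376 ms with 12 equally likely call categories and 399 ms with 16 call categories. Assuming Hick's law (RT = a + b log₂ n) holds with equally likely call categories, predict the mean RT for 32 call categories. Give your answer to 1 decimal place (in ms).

454.4 ms

Fit slope and intercept:
  b = (399 − 376) / (log₂ 16 − log₂ 12) = 23 / (4 − 3.5850) = 55.417 ms/bit
  a = 376 − 55.417 × 3.5850 = 177.333 ms
Then RT(32) = 177.333 + 55.417 × log₂ 32 = 177.333 + 55.417 × 5 ≈ 454.417 ms.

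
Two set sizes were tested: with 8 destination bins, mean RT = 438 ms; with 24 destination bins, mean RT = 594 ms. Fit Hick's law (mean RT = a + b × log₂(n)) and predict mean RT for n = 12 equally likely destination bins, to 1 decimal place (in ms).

495.6 ms

Solve the two-equation system in a and b:
  b = (594 − 438) / (log₂ 24 − log₂ 8) = 156 / (4.5850 − 3) = 98.425 ms/bit
  a = 438 − 98.425 × 3 = 142.725 ms
Then RT(12) = 142.725 + 98.425 × log₂ 12 = 142.725 + 98.425 × 3.5850 ≈ 495.575 ms.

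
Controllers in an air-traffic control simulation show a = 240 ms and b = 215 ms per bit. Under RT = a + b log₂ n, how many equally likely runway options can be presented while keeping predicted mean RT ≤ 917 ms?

Set 240 + 215·log₂ n ≤ 917 → log₂ n ≤ (917 − 240)/215 = 3.1488.
So n ≤ 2^3.1488 = 8.869; the largest integer n is 8.

8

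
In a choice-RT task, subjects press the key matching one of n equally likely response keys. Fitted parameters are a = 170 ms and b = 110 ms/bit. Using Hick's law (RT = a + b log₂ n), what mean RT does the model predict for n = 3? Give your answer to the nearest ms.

344 ms

log₂(3) = 1.5850 bits, so RT = 170 + 110 × 1.5850 ≈ 344.346 ms.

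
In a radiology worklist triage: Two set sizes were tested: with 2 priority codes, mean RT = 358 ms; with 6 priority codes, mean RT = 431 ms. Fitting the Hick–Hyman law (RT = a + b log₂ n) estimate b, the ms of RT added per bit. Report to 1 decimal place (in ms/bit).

The slope on a log₂ axis is (431 − 358) / (2.5850 − 1) = 46.058 ms/bit.

46.1 ms/bit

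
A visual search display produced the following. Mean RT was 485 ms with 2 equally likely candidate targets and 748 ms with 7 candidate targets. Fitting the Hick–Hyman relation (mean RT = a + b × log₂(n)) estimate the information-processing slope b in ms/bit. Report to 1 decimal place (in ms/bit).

145.5 ms/bit

The slope on a log₂ axis is (748 − 485) / (2.8074 − 1) = 145.517 ms/bit.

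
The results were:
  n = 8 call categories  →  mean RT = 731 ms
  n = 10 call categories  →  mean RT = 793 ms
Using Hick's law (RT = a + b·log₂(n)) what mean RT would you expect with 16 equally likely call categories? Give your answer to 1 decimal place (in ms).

923.6 ms

Fit slope and intercept:
  b = (793 − 731) / (log₂ 10 − log₂ 8) = 62 / (3.3219 − 3) = 192.590 ms/bit
  a = 731 − 192.590 × 3 = 153.231 ms
Then RT(16) = 153.231 + 192.590 × log₂ 16 = 153.231 + 192.590 × 4 ≈ 923.590 ms.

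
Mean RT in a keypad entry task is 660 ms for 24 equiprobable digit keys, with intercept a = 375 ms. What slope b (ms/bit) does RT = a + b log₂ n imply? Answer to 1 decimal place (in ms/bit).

24 alternatives carry log₂ 24 = 4.5850 bits; the choice cost is 660 − 375 = 285 ms, so b = 285/4.5850 = 62.160 ms/bit.

62.2 ms/bit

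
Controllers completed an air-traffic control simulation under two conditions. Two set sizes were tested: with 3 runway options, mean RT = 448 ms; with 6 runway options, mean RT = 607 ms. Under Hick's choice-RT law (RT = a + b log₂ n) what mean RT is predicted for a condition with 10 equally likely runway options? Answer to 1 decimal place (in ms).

724.2 ms

Fit slope and intercept:
  b = (607 − 448) / (log₂ 6 − log₂ 3) = 159 / (2.5850 − 1.5850) = 159.000 ms/bit
  a = 448 − 159.000 × 1.5850 = 195.991 ms
Then RT(10) = 195.991 + 159.000 × log₂ 10 = 195.991 + 159.000 × 3.3219 ≈ 724.178 ms.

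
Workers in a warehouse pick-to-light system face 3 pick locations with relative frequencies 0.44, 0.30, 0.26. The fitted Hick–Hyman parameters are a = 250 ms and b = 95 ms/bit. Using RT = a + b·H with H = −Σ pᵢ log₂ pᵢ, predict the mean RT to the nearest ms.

Entropy contributions −pᵢ log₂ pᵢ: 0.5211, 0.5211, 0.5053; sum H = 1.5475 bits.
RT = a + bH = 250 + 95·1.5475 = 397.01 ms.

397 ms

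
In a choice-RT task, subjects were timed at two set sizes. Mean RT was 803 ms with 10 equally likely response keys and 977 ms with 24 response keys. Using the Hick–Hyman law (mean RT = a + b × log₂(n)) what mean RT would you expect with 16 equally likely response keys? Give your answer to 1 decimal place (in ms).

Solve the two-equation system in a and b:
  b = (977 − 803) / (log₂ 24 − log₂ 10) = 174 / (4.5850 − 3.3219) = 137.763 ms/bit
  a = 803 − 137.763 × 3.3219 = 345.360 ms
Then RT(16) = 345.360 + 137.763 × log₂ 16 = 345.360 + 137.763 × 4 ≈ 896.414 ms.

896.4 ms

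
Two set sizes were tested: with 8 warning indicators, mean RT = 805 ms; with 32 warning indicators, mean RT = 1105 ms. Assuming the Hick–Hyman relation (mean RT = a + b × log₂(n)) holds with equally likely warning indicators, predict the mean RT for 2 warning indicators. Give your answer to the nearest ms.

505 ms

Fit slope and intercept:
  b = (1105 − 805) / (log₂ 32 − log₂ 8) = 300 / (5 − 3) = 150 ms/bit
  a = 805 − 150 × 3 = 355 ms
Then RT(2) = 355 + 150 × log₂ 2 = 355 + 150 × 1 ≈ 505.000 ms.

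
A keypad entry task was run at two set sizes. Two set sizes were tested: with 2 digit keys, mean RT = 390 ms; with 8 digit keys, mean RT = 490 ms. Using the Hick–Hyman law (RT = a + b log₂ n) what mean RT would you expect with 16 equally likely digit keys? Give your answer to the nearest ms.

540 ms

With log₂ n on the abscissa the relation is linear; from the two conditions:
  b = (490 − 390) / (log₂ 8 − log₂ 2) = 100 / (3 − 1) = 50 ms/bit
  a = 390 − 50 × 1 = 340 ms
Then RT(16) = 340 + 50 × log₂ 16 = 340 + 50 × 4 ≈ 540.000 ms.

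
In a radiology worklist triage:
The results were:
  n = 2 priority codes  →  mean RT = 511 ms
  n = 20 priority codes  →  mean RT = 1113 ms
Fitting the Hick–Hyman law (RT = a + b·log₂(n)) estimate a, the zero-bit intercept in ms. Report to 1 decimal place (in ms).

Slope: b = (1113 − 511) / (log₂ 20 − log₂ 2) = 602/3.3219 = 181.220 ms/bit.
a = RT₁ − b·log₂ n₁ = 511 − 181.220 × 1 = 329.780 ms.

329.8 ms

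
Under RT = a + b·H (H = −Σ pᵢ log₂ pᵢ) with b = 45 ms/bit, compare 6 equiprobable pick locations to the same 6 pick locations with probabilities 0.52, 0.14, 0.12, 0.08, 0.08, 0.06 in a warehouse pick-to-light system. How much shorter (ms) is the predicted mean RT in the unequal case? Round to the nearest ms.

Equiprobable entropy H₀ = log₂ 6 = 2.5850 bits.
Skewed entropy H = −Σ pᵢ log₂ pᵢ = 2.0813 bits.
ΔRT = b·(H₀ − H) = 45 × 0.5037 = 22.66 ms.

23 ms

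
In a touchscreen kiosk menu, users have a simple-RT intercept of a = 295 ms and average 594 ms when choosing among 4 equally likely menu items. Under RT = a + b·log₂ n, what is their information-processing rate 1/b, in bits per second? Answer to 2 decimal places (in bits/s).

b = (594 − 295)/log₂ 4 = 299/2 = 149.500 ms per bit = 0.14950 s/bit; the reciprocal is 6.689 bits/s.

6.69 bits/s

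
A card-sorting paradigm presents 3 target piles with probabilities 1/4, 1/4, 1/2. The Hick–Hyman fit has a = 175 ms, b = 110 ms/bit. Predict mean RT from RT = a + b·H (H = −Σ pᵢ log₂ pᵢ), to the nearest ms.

340 ms

H = −Σ pᵢ log₂ pᵢ = 0.25·2 + 0.25·2 + 0.5·1 = 1.500 bits.
RT = 175 + 110 × 1.500 = 340.00 ms.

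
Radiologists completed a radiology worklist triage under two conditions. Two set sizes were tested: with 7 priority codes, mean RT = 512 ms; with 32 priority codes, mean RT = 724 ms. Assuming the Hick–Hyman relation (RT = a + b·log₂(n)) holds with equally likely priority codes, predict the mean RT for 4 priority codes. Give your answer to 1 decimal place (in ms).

Fit slope and intercept:
  b = (724 − 512) / (log₂ 32 − log₂ 7) = 212 / (5 − 2.8074) = 96.687 ms/bit
  a = 512 − 96.687 × 2.8074 = 240.566 ms
Then RT(4) = 240.566 + 96.687 × log₂ 4 = 240.566 + 96.687 × 2 ≈ 433.939 ms.

433.9 ms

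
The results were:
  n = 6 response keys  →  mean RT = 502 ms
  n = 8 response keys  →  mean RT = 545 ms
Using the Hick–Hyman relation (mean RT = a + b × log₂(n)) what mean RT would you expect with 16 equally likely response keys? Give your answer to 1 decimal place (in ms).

RT is linear in log₂ n, so two points fix the line:
  b = (545 − 502) / (log₂ 8 − log₂ 6) = 43 / (3 − 2.5850) = 103.605 ms/bit
  a = 502 − 103.605 × 2.5850 = 234.185 ms
Then RT(16) = 234.185 + 103.605 × log₂ 16 = 234.185 + 103.605 × 4 ≈ 648.605 ms.

648.6 ms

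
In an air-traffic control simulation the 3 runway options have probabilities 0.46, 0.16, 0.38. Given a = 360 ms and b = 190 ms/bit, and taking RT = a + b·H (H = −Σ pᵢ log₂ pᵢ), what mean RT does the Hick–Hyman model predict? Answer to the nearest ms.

H = 0.46·log₂(1/0.46) + 0.16·log₂(1/0.16) + 0.38·log₂(1/0.38) = 1.4688 bits.
RT = 360 + 190 × 1.4688 = 639.07 ms.

639 ms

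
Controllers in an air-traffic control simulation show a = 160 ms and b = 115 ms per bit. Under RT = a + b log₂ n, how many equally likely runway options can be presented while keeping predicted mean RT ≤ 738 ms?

Information budget: (738 − 160)/115 = 5.0261 bits, so n ≤ 2^5.0261 = 32.584 → at most 32.

32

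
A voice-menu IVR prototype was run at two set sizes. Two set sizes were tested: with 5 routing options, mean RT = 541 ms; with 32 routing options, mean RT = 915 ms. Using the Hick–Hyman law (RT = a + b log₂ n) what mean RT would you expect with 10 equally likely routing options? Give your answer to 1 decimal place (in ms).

680.7 ms

RT is linear in log₂ n, so two points fix the line:
  b = (915 − 541) / (log₂ 32 − log₂ 5) = 374 / (5 − 2.3219) = 139.653 ms/bit
  a = 541 − 139.653 × 2.3219 = 216.736 ms
Then RT(10) = 216.736 + 139.653 × log₂ 10 = 216.736 + 139.653 × 3.3219 ≈ 680.653 ms.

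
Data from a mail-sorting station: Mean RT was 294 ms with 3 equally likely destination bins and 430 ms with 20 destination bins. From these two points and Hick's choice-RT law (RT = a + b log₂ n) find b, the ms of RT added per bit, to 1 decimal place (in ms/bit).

49.7 ms/bit

b = (RT₂ − RT₁)/(log₂ n₂ − log₂ n₁) = (430 − 294)/(4.3219 − 1.5850) = 49.690 ms/bit.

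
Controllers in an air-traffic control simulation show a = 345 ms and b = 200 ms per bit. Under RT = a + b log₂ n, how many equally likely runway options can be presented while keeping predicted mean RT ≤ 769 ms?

200·log₂ n ≤ 769 − 345 = 424, giving log₂ n ≤ 2.1200 and n ≤ 4.347. The largest whole number is 4.

4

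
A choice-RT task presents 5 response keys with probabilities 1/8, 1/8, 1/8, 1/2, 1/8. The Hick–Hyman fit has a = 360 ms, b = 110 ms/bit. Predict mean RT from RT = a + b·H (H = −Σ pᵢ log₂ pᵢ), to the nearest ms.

H = −Σ pᵢ log₂ pᵢ = 0.125·3 + 0.125·3 + 0.125·3 + 0.5·1 + 0.125·3 = 2.000 bits.
RT = 360 + 110 × 2.000 = 580.00 ms.

580 ms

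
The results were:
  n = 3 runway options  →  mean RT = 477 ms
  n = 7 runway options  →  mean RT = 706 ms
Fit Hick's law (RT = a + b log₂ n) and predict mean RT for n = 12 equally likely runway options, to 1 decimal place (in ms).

851.7 ms

With log₂ n on the abscissa the relation is linear; from the two conditions:
  b = (706 − 477) / (log₂ 7 − log₂ 3) = 229 / (2.8074 − 1.5850) = 187.338 ms/bit
  a = 477 − 187.338 × 1.5850 = 180.077 ms
Then RT(12) = 180.077 + 187.338 × log₂ 12 = 180.077 + 187.338 × 3.5850 ≈ 851.675 ms.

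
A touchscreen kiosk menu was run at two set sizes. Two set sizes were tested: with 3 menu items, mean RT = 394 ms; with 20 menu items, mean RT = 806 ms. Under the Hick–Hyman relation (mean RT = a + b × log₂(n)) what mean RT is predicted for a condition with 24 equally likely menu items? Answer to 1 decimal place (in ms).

RT is linear in log₂ n, so two points fix the line:
  b = (806 − 394) / (log₂ 20 − log₂ 3) = 412 / (4.3219 − 1.5850) = 150.532 ms/bit
  a = 394 − 150.532 × 1.5850 = 155.413 ms
Then RT(24) = 155.413 + 150.532 × log₂ 24 = 155.413 + 150.532 × 4.5850 ≈ 845.595 ms.

845.6 ms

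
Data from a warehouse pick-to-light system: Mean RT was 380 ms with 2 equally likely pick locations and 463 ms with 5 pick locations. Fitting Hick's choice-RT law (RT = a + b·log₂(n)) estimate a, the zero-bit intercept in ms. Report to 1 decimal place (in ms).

317.2 ms

b = (RT₂ − RT₁)/(log₂ n₂ − log₂ n₁) = (463 − 380)/(2.3219 − 1) = 62.787 ms/bit.
a = RT₁ − b·log₂ n₁ = 380 − 62.787 × 1 = 317.213 ms.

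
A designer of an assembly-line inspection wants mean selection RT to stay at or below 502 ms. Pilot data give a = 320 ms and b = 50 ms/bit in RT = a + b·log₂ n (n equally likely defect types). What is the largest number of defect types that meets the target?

50·log₂ n ≤ 502 − 320 = 182, giving log₂ n ≤ 3.6400 and n ≤ 12.467. The largest whole number is 12.

12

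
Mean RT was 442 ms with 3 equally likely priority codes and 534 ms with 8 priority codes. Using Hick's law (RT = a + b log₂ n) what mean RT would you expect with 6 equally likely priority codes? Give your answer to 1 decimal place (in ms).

RT is linear in log₂ n, so two points fix the line:
  b = (534 − 442) / (log₂ 8 − log₂ 3) = 92 / (3 − 1.5850) = 65.016 ms/bit
  a = 442 − 65.016 × 1.5850 = 338.952 ms
Then RT(6) = 338.952 + 65.016 × log₂ 6 = 338.952 + 65.016 × 2.5850 ≈ 507.016 ms.

507.0 ms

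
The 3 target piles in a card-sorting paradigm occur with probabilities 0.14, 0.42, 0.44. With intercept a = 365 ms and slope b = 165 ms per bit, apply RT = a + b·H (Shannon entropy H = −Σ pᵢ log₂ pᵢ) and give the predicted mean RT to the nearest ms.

H = 0.14·log₂(1/0.14) + 0.42·log₂(1/0.42) + 0.44·log₂(1/0.44) = 1.4439 bits.
RT = 365 + 165 × 1.4439 = 603.24 ms.

603 ms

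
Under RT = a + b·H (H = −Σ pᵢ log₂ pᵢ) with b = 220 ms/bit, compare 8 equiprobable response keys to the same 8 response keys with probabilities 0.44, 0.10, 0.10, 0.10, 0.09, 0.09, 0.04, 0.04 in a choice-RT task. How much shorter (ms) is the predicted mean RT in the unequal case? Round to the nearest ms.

107 ms

The RT saving is b·ΔH. Equiprobable H₀ = log₂(8) = 3.0000 bits; with the given probabilities H = 2.5145 bits.
b·(H₀ − H) = 220 × (3.0000 − 2.5145) = 106.80 ms.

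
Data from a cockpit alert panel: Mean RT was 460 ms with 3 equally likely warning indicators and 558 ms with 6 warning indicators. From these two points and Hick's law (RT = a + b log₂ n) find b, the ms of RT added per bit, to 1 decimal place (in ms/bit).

98.0 ms/bit

b = (RT₂ − RT₁)/(log₂ n₂ − log₂ n₁) = (558 − 460)/(2.5850 − 1.5850) = 98.000 ms/bit.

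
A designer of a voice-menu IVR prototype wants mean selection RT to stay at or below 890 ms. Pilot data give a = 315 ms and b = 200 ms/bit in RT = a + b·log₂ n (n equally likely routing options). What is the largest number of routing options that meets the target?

7

200·log₂ n ≤ 890 − 315 = 575, giving log₂ n ≤ 2.8750 and n ≤ 7.336. The largest whole number is 7.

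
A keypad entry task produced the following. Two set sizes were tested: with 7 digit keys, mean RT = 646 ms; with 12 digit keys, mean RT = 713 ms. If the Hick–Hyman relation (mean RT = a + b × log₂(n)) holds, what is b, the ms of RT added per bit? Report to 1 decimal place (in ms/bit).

Slope: b = (713 − 646) / (log₂ 12 − log₂ 7) = 67/0.7776 = 86.162 ms/bit.

86.2 ms/bit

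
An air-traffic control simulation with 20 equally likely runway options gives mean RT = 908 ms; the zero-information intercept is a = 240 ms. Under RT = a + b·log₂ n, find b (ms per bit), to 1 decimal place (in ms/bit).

log₂(20) = 4.3219 bits.
b = (RT − a)/log₂ n = (908 − 240) / 4.3219 = 154.561 ms/bit.

154.6 ms/bit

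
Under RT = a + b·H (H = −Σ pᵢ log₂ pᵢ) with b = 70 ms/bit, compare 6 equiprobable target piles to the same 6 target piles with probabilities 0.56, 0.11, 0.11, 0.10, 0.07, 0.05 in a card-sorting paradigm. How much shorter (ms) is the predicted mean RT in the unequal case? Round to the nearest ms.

42 ms

Equiprobable entropy H₀ = log₂ 6 = 2.5850 bits.
Skewed entropy H = −Σ pᵢ log₂ pᵢ = 1.9859 bits.
ΔRT = b·(H₀ − H) = 70 × 0.5991 = 41.94 ms.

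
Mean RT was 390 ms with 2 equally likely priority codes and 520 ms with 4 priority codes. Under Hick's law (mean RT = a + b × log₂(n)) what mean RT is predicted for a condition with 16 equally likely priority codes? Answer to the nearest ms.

With log₂ n on the abscissa the relation is linear; from the two conditions:
  b = (520 − 390) / (log₂ 4 − log₂ 2) = 130 / (2 − 1) = 130 ms/bit
  a = 390 − 130 × 1 = 260 ms
Then RT(16) = 260 + 130 × log₂ 16 = 260 + 130 × 4 ≈ 780.000 ms.

780 ms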